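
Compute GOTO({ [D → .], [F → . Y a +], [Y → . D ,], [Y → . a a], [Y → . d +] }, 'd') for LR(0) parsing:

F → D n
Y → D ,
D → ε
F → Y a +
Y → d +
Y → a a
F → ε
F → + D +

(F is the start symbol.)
{ [Y → d . +] }

GOTO(I, 'd') = CLOSURE({ [A → αX.β] : [A → α.Xβ] ∈ I, X = 'd' })

Items with dot before 'd', with the dot advanced:
  [Y → . d +] → [Y → d . +]
Closure adds nothing (no advanced item has the dot before a non-terminal).

GOTO = { [Y → d . +] }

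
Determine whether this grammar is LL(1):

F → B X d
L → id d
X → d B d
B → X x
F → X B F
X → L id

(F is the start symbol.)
No. Predict set conflict for F: { 'd', 'id' }

A grammar is LL(1) if for each non-terminal N with multiple productions, the predict sets of those productions are pairwise disjoint, where PREDICT(N → α) = (FIRST(α) \ {ε}) ∪ (FOLLOW(N) if α ⇒* ε).

Relevant sets:
  FIRST(B) = { 'd', 'id' }
  FIRST(X) = { 'd', 'id' }
  FIRST(L) = { 'id' }

For F:
  PREDICT(F → B X d) = { 'd', 'id' }
  PREDICT(F → X B F) = { 'd', 'id' }
For X:
  PREDICT(X → d B d) = { 'd' }
  PREDICT(X → L id) = { 'id' }
L, B have a single production, so nothing to check there.

Conflict found: Predict set conflict for F: { 'd', 'id' }
The grammar is NOT LL(1).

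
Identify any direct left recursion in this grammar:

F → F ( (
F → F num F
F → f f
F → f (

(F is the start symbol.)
Direct left recursion occurs when N → N α for some non-terminal N (the right-hand side begins with the left-hand side itself).

F → F ( (: LEFT RECURSIVE (starts with F)
F → F num F: LEFT RECURSIVE (starts with F)
F → f f: starts with f
F → f (: starts with f

The grammar has direct left recursion on: F.

Answer: Yes, F is left-recursive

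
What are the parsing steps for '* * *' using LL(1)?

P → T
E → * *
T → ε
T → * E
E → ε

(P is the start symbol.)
LL(1) parsing maintains a stack (initially the start symbol over $) and the input. At each step: if the stack top is a terminal, match it against the current input token; if it is a non-terminal N, replace it with the RHS of M[N, lookahead] (the unique production whose predict set contains the lookahead).

Stack is shown with the top on the left.

Stack  Input    Action
----------------------
P $    * * * $  output P → T
T $    * * * $  output T → * E
* E $  * * * $  match '*'
E $    * * $    output E → * *
* * $  * * $    match '*'
* $    * $      match '*'
$      $        accept

The string is accepted.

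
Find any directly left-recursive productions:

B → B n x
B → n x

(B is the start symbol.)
Direct left recursion occurs when N → N α for some non-terminal N (the right-hand side begins with the left-hand side itself).

B → B n x: LEFT RECURSIVE (starts with B)
B → n x: starts with n

The grammar has direct left recursion on: B.

Answer: Yes, B is left-recursive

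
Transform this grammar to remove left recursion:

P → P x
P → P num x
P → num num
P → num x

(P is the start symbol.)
P → num num P'
P → num x P'
P' → x P'
P' → num x P'
P' → ε

P is directly left-recursive. The standard transformation for
  A → A α₁ | ... | A α_m | β₁ | ... | β_n
is
  A  → β₁ A' | ... | β_n A'
  A' → α₁ A' | ... | α_m A' | ε

P → num num becomes P → num num P'
P → num x becomes P → num x P'
P → P x becomes P' → x P'
P → P num x becomes P' → num x P'
Add P' → ε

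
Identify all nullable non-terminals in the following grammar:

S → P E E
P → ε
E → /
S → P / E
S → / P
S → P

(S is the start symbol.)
{ 'P', 'S' }

A non-terminal is nullable if it can derive ε (the empty string): either it has an ε-production, or it has a production whose right-hand side consists entirely of nullable non-terminals.

ε-productions: P → ε
So P is immediately nullable.
S → P: every symbol on the right is nullable, so S is nullable too.
No further non-terminal can be added: every production for the remaining non-terminals contains a terminal or a non-nullable non-terminal.
Nullable = { 'P', 'S' }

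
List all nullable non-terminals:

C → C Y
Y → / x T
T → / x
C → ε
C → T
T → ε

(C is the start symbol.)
{ 'C', 'T' }

ε-productions: C → ε, T → ε
So C, T are immediately nullable.
No further non-terminal can be added: every production for the remaining non-terminals contains a terminal or a non-nullable non-terminal.
Nullable = { 'C', 'T' }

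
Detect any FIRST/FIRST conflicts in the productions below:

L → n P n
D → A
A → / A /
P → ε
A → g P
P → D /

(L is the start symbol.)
No FIRST/FIRST conflicts.

FIRST sets of the non-terminals at (or reachable through a nullable prefix from) the front of some alternative:
  FIRST(D) = { '/', 'g' }

Productions for A:
  A → / A /: FIRST = { '/' }
  A → g P: FIRST = { 'g' }
Productions for P:
  P → ε: FIRST = { ε }
  P → D /: FIRST = { '/', 'g' }
L, D have only one production, so no FIRST/FIRST conflict is possible there.

All alternatives of each non-terminal have pairwise disjoint FIRST sets.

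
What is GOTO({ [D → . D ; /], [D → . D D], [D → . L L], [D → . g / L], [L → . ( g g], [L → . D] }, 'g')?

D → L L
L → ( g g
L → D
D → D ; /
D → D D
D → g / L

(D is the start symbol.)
GOTO(I, 'g') = CLOSURE({ [A → αX.β] : [A → α.Xβ] ∈ I, X = 'g' })

Items with dot before 'g', with the dot advanced:
  [D → . g / L] → [D → g . / L]
Closure adds nothing (no advanced item has the dot before a non-terminal).

GOTO = { [D → g . / L] }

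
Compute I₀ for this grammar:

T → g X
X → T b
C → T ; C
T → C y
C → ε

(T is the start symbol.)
First, augment the grammar with T' → T
I₀ = CLOSURE({ [T' → . T] }):
  [T' → . T] has the dot before T: add [T → . g X], [T → . C y]
  [T → . C y] has the dot before C: add [C → . T ; C], [C → .]
No further items can be added.

I₀ = { [C → . T ; C], [C → .], [T → . C y], [T → . g X], [T' → . T] }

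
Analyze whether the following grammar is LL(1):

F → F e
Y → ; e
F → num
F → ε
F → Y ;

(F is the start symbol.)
Relevant sets:
  FIRST(F) = { ';', 'e', 'num', ε }
  FIRST(Y) = { ';' }
  FOLLOW(F) = { $, 'e' }

For F:
  PREDICT(F → F e) = { ';', 'e', 'num' }
  PREDICT(F → num) = { 'num' }
  PREDICT(F → ε) = { $, 'e' }
  PREDICT(F → Y ';') = { ';' }
Y has a single production, so nothing to check there.

Conflict found: Predict set conflict for F: { 'num' }
The grammar is NOT LL(1).

Answer: No. Predict set conflict for F: { 'num' }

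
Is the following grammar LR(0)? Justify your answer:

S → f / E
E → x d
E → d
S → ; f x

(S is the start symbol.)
Augment with S' → S and build the canonical LR(0) collection (I0 = CLOSURE({[S' → . S]}), then GOTO on every symbol after a dot until no new states appear). It has 11 states:
  I0: { [S → . ; f x], [S → . f / E], [S' → . S] }  — shift
  I1: { [S → ; . f x] }  — shift
  I2: { [S' → S .] }  — accept
  I3: { [S → f . / E] }  — shift
  I4: { [E → . d], [E → . x d], [S → f / . E] }  — shift
  I5: { [S → f / E .] }  — reduce
  I6: { [E → d .] }  — reduce
  I7: { [E → x . d] }  — shift
  I8: { [E → x d .] }  — reduce
  I9: { [S → ; f . x] }  — shift
  I10: { [S → ; f x .] }  — reduce

Every state is either a pure shift/goto state or contains exactly one complete item and nothing to shift — no conflicts. The grammar is LR(0).

Answer: Yes, the grammar is LR(0)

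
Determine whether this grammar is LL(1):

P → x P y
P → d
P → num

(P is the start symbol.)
Yes, the grammar is LL(1).

For P:
  PREDICT(P → x P y) = { 'x' }
  PREDICT(P → d) = { 'd' }
  PREDICT(P → num) = { 'num' }

All predict sets are disjoint. The grammar IS LL(1).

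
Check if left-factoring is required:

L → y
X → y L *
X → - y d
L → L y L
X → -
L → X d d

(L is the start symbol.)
Left-factoring is needed when two productions for the same non-terminal
share a common prefix on the right-hand side.

Productions for L:
  L → y
  L → L y L
  L → X d d
Productions for X:
  X → y L *
  X → - y d
  X → -

Found common prefix '-' in productions for X

Answer: Yes, X has productions with common prefix '-'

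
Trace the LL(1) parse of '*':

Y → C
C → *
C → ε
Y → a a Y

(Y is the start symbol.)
Stack is shown with the top on the left.

Stack  Input  Action
--------------------
Y $    * $    output Y → C
C $    * $    output C → *
* $    * $    match '*'
$      $      accept

The string is accepted.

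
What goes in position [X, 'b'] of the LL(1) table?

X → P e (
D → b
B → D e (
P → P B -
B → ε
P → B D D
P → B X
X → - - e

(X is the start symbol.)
To find M[X, 'b'], we find productions for X where 'b' is in the predict set (PREDICT(N → α) = (FIRST(α) \ {ε}) ∪ (FOLLOW(N) if α ⇒* ε)).

Relevant sets:
  FIRST(P) = { '-', 'b' }

X → P e (: PREDICT = { '-', 'b' }
  'b' is in predict set, so this production goes in M[X, 'b']
X → - - e: PREDICT = { '-' }

M[X, 'b'] = X → P e (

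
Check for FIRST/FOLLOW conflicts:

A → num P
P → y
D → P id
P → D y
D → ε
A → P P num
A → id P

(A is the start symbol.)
Yes. D → P id with FOLLOW(D) on { 'y' }

Nullable non-terminals: D.
FIRST sets used below: FIRST(P) = { 'y' }

D: nullable alternative(s) D → ε; FOLLOW(D) = { 'y' }
  D → P id: FIRST \ {ε} = { 'y' } — overlaps FOLLOW(D) on { 'y' }: CONFLICT
  D → ε: FIRST \ {ε} = { } — this is the only nullable alternative, skip

A, P have no nullable alternative, so no FIRST/FOLLOW check is needed there.

So the grammar has 1 FIRST/FOLLOW conflict (marked CONFLICT above).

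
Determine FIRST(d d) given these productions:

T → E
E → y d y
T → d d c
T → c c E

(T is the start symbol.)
{ 'd' }

To compute FIRST(d d), process the symbols left to right:
Symbol d is a terminal. Add 'd' and stop.
FIRST(d d) = { 'd' }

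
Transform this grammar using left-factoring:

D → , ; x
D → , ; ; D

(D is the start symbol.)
Left-factoring transforms A → αβ₁ | αβ₂ into A → αA' and A' → β₁ | β₂
(α is the longest common prefix among the alternatives). Repeat until
no nonterminal has two alternatives with a common prefix.

Round 1: D has alternatives sharing prefix ', ;'. Introduce D': D → , ; D'
  Add: D' → x
  Add: D' → ; D

No remaining common prefixes — done.

Resulting grammar:
D → , ; D'
D' → x
D' → ; D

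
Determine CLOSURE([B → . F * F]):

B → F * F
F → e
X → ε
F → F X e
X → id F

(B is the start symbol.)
To compute CLOSURE, for each item [A → α.Bβ] where B is a non-terminal, add [B → .γ] for all productions B → γ; repeat for the newly added items until nothing changes.

Start with: [B → . F * F]
  [B → . F * F] has the dot before F: add [F → . e], [F → . F X e]
No further items can be added.

CLOSURE = { [B → . F * F], [F → . F X e], [F → . e] }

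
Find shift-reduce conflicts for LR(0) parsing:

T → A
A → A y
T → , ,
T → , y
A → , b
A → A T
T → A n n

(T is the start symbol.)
Yes — I2: [T → A .] vs [A → . , b]

Augment with T' → T and build the canonical LR(0) collection (I0 = CLOSURE({[T' → . T]}), then GOTO on every symbol after a dot until no new states appear). It has 11 states:
  I0: { [A → . , b], [A → . A T], [A → . A y], [T → . , ,], [T → . , y], [T → . A n n], [T → . A], [T' → . T] }  — shift
  I1: { [A → , . b], [T → , . ,], [T → , . y] }  — shift
  I2: { [A → . , b], [A → . A T], [A → . A y], [A → A . T], [A → A . y], [T → . , ,], [T → . , y], [T → . A n n], [T → . A], [T → A . n n], [T → A .] }  — shift, reduce
  I3: { [T' → T .] }  — accept
  I4: { [A → A T .] }  — reduce
  I5: { [T → A n . n] }  — shift
  I6: { [A → A y .] }  — reduce
  I7: { [T → A n n .] }  — reduce
  I8: { [T → , , .] }  — reduce
  I9: { [A → , b .] }  — reduce
  I10: { [T → , y .] }  — reduce

I2 contains reduce item [T → A .] and shift items [A → . , b], [A → A . y], [T → . , ,], [T → . , y], [T → A . n n] — shift-reduce conflict.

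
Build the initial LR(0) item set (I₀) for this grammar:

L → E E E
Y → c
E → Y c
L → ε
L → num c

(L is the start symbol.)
First, augment the grammar with L' → L
I₀ = CLOSURE({ [L' → . L] }):
  [L' → . L] has the dot before L: add [L → . E E E], [L → .], [L → . num c]
  [L → . E E E] has the dot before E: add [E → . Y c]
  [E → . Y c] has the dot before Y: add [Y → . c]
No further items can be added.

I₀ = { [E → . Y c], [L → . E E E], [L → . num c], [L → .], [L' → . L], [Y → . c] }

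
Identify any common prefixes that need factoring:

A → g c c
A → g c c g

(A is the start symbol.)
Left-factoring is needed when two productions for the same non-terminal
share a common prefix on the right-hand side.

Productions for A:
  A → g c c
  A → g c c g

Found common prefix 'g c c' in productions for A

Answer: Yes, A has productions with common prefix 'g c c'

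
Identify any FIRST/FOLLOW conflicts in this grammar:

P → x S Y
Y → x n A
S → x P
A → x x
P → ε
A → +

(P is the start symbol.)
Yes. P → x S Y with FOLLOW(P) on { 'x' }

Nullable non-terminals: P.

P: nullable alternative(s) P → ε; FOLLOW(P) = { $, 'x' }
  P → x S Y: FIRST \ {ε} = { 'x' } — overlaps FOLLOW(P) on { 'x' }: CONFLICT
  P → ε: FIRST \ {ε} = { } — this is the only nullable alternative, skip

A, S, Y have no nullable alternative, so no FIRST/FOLLOW check is needed there.

So the grammar has 1 FIRST/FOLLOW conflict (marked CONFLICT above).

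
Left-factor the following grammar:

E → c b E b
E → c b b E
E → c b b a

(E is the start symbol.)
E → c b E'
E' → E b
E' → b E''
E'' → E
E'' → a

Left-factoring transforms A → αβ₁ | αβ₂ into A → αA' and A' → β₁ | β₂
(α is the longest common prefix among the alternatives). Repeat until
no nonterminal has two alternatives with a common prefix.

Round 1: E has alternatives sharing prefix 'c b'. Introduce E': E → c b E'
  Add: E' → E b
  Add: E' → b E
  Add: E' → b a

Round 2: E' has alternatives sharing prefix 'b'. Introduce E'': E' → b E''
  Add: E'' → E
  Add: E'' → a

No remaining common prefixes — done.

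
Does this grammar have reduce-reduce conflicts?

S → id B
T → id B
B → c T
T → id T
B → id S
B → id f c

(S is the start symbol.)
Yes — I15: [S → id B .] vs [T → id B .]

A reduce-reduce conflict occurs when an LR(0) state has two complete items [A → α .] and [B → β .] — both call for a reduction, and with no lookahead the parser cannot choose between them.

Augment with S' → S and build the canonical LR(0) collection (I0 = CLOSURE({[S' → . S]}), then GOTO on every symbol after a dot until no new states appear). It has 16 states:
  I0: { [S → . id B], [S' → . S] }  — shift
  I1: { [S' → S .] }  — accept
  I2: { [B → . c T], [B → . id S], [B → . id f c], [S → id . B] }  — shift
  I3: { [S → id B .] }  — reduce
  I4: { [B → c . T], [T → . id B], [T → . id T] }  — shift
  I5: { [B → id . S], [B → id . f c], [S → . id B] }  — shift
  I6: { [B → id S .] }  — reduce
  I7: { [B → id f . c] }  — shift
  I8: { [B → id f c .] }  — reduce
  I9: { [B → c T .] }  — reduce
  I10: { [B → . c T], [B → . id S], [B → . id f c], [T → . id B], [T → . id T], [T → id . B], [T → id . T] }  — shift
  I11: { [T → id B .] }  — reduce
  I12: { [T → id T .] }  — reduce
  I13: { [B → . c T], [B → . id S], [B → . id f c], [B → id . S], [B → id . f c], [S → . id B], [T → . id B], [T → . id T], [T → id . B], [T → id . T] }  — shift
  I14: { [B → . c T], [B → . id S], [B → . id f c], [B → id . S], [B → id . f c], [S → . id B], [S → id . B], [T → . id B], [T → . id T], [T → id . B], [T → id . T] }  — shift
  I15: { [S → id B .], [T → id B .] }  — 2 reduces

I15 contains complete items [S → id B .], [T → id B .] — reduce-reduce conflict.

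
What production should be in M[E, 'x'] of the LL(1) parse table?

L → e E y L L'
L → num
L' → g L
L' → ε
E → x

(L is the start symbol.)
To find M[E, 'x'], we find productions for E where 'x' is in the predict set (PREDICT(N → α) = (FIRST(α) \ {ε}) ∪ (FOLLOW(N) if α ⇒* ε)).

E → x: PREDICT = { 'x' }
  'x' is in predict set, so this production goes in M[E, 'x']

M[E, 'x'] = E → x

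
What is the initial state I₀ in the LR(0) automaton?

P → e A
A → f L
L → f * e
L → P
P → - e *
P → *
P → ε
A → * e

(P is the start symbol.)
{ [P → . *], [P → . - e *], [P → . e A], [P → .], [P' → . P] }

First, augment the grammar with P' → P
I₀ = CLOSURE({ [P' → . P] }):
  [P' → . P] has the dot before P: add [P → . e A], [P → . - e *], [P → . *], [P → .]
No further items can be added.

I₀ = { [P → . *], [P → . - e *], [P → . e A], [P → .], [P' → . P] }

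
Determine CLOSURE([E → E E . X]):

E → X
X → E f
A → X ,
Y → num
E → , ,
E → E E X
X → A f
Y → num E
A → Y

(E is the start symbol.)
Start with: [E → E E . X]
  [E → E E . X] has the dot before X: add [X → . E f], [X → . A f]
  [X → . E f] has the dot before E: add [E → . X], [E → . , ,], [E → . E E X]
  [X → . A f] has the dot before A: add [A → . X ,], [A → . Y]
  [A → . Y] has the dot before Y: add [Y → . num], [Y → . num E]
No further items can be added.

CLOSURE = { [A → . X ,], [A → . Y], [E → . , ,], [E → . E E X], [E → . X], [E → E E . X], [X → . A f], [X → . E f], [Y → . num E], [Y → . num] }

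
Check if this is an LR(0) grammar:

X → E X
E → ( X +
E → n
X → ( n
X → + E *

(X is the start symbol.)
No. Reduce-reduce conflict: [E → n .] and [X → ( n .]

A grammar is LR(0) if no state in the canonical LR(0) collection has:
  - both a shift item (dot before a terminal) and a complete item (shift-reduce conflict), or
  - two or more complete items (reduce-reduce conflict; the accept item [X' → X .] counts as a complete item here).

Augment with X' → X and build the canonical LR(0) collection (I0 = CLOSURE({[X' → . X]}), then GOTO on every symbol after a dot until no new states appear). It has 13 states:
  I0: { [E → . ( X +], [E → . n], [X → . ( n], [X → . + E *], [X → . E X], [X' → . X] }  — shift
  I1: { [E → ( . X +], [E → . ( X +], [E → . n], [X → ( . n], [X → . ( n], [X → . + E *], [X → . E X] }  — shift
  I2: { [E → . ( X +], [E → . n], [X → + . E *] }  — shift
  I3: { [E → . ( X +], [E → . n], [X → . ( n], [X → . + E *], [X → . E X], [X → E . X] }  — shift
  I4: { [X' → X .] }  — accept
  I5: { [E → n .] }  — reduce
  I6: { [X → E X .] }  — reduce
  I7: { [E → ( . X +], [E → . ( X +], [E → . n], [X → . ( n], [X → . + E *], [X → . E X] }  — shift
  I8: { [X → + E . *] }  — shift
  I9: { [X → + E * .] }  — reduce
  I10: { [E → ( X . +] }  — shift
  I11: { [E → ( X + .] }  — reduce
  I12: { [E → n .], [X → ( n .] }  — 2 reduces

Conflict in state I12:
  Reduce-reduce conflict: [E → n .] and [X → ( n .]
So the grammar is NOT LR(0).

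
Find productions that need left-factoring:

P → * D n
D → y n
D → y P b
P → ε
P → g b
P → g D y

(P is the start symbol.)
Left-factoring is needed when two productions for the same non-terminal
share a common prefix on the right-hand side.

Productions for P:
  P → * D n
  P → ε
  P → g b
  P → g D y
Productions for D:
  D → y n
  D → y P b

Found common prefix 'g' in productions for P
Found common prefix 'y' in productions for D

Answer: Yes, P has productions with common prefix 'g'; D has productions with common prefix 'y'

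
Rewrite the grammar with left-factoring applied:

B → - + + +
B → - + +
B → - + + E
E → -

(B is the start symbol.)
Left-factoring transforms A → αβ₁ | αβ₂ into A → αA' and A' → β₁ | β₂
(α is the longest common prefix among the alternatives). Repeat until
no nonterminal has two alternatives with a common prefix.

Round 1: B has alternatives sharing prefix '- + +'. Introduce B': B → - + + B'
  Add: B' → +
  Add: B' → ε
  Add: B' → E

No remaining common prefixes — done.

Resulting grammar:
B → - + + B'
B' → +
B' → ε
B' → E
E → -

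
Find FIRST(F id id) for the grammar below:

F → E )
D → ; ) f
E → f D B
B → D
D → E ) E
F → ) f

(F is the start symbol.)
{ ')', 'f' }

FIRST sets of the non-terminals involved (from the grammar, by fixed-point iteration):
  FIRST(F) = { ')', 'f' }

To compute FIRST(F id id), process the symbols left to right:
Symbol F is a non-terminal. Add FIRST(F) \ {ε} = { ')', 'f' }
F is not nullable (ε ∉ FIRST(F)), so stop here.
FIRST(F id id) = { ')', 'f' }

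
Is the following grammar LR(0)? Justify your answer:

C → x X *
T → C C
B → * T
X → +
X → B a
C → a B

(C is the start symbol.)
Yes, the grammar is LR(0)

A grammar is LR(0) if no state in the canonical LR(0) collection has:
  - both a shift item (dot before a terminal) and a complete item (shift-reduce conflict), or
  - two or more complete items (reduce-reduce conflict; the accept item [C' → C .] counts as a complete item here).

Augment with C' → C and build the canonical LR(0) collection (I0 = CLOSURE({[C' → . C]}), then GOTO on every symbol after a dot until no new states appear). It has 14 states:
  I0: { [C → . a B], [C → . x X *], [C' → . C] }  — shift
  I1: { [C' → C .] }  — accept
  I2: { [B → . * T], [C → a . B] }  — shift
  I3: { [B → . * T], [C → x . X *], [X → . +], [X → . B a] }  — shift
  I4: { [B → * . T], [C → . a B], [C → . x X *], [T → . C C] }  — shift
  I5: { [X → + .] }  — reduce
  I6: { [X → B . a] }  — shift
  I7: { [C → x X . *] }  — shift
  I8: { [C → x X * .] }  — reduce
  I9: { [X → B a .] }  — reduce
  I10: { [C → . a B], [C → . x X *], [T → C . C] }  — shift
  I11: { [B → * T .] }  — reduce
  I12: { [T → C C .] }  — reduce
  I13: { [C → a B .] }  — reduce

Every state is either a pure shift/goto state or contains exactly one complete item and nothing to shift — no conflicts. The grammar is LR(0).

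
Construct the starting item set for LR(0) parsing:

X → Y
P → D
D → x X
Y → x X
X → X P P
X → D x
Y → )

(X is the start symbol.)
First, augment the grammar with X' → X
I₀ = CLOSURE({ [X' → . X] }):
  [X' → . X] has the dot before X: add [X → . Y], [X → . X P P], [X → . D x]
  [X → . Y] has the dot before Y: add [Y → . x X], [Y → . )]
  [X → . D x] has the dot before D: add [D → . x X]
No further items can be added.

I₀ = { [D → . x X], [X → . D x], [X → . X P P], [X → . Y], [X' → . X], [Y → . )], [Y → . x X] }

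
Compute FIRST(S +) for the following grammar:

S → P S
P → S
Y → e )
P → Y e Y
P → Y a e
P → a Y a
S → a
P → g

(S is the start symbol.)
FIRST sets of the non-terminals involved (from the grammar, by fixed-point iteration):
  FIRST(S) = { 'a', 'e', 'g' }

To compute FIRST(S +), process the symbols left to right:
Symbol S is a non-terminal. Add FIRST(S) \ {ε} = { 'a', 'e', 'g' }
S is not nullable (ε ∉ FIRST(S)), so stop here.
FIRST(S +) = { 'a', 'e', 'g' }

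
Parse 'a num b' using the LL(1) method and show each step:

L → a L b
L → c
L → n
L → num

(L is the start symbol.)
Stack is shown with the top on the left.

Stack    Input      Action
--------------------------
L $      a num b $  output L → a L b
a L b $  a num b $  match 'a'
L b $    num b $    output L → num
num b $  num b $    match 'num'
b $      b $        match 'b'
$        $          accept

The string is accepted.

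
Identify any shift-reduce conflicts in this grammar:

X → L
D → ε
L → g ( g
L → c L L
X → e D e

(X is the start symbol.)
A shift-reduce conflict occurs when an LR(0) state has both:
  - a complete (reduce) item [A → α .] (dot at the end), and
  - a shift item [B → β . c γ] (dot before a terminal).

Augment with X' → X and build the canonical LR(0) collection (I0 = CLOSURE({[X' → . X]}), then GOTO on every symbol after a dot until no new states appear). It has 12 states:
  I0: { [L → . c L L], [L → . g ( g], [X → . L], [X → . e D e], [X' → . X] }  — shift
  I1: { [X → L .] }  — reduce
  I2: { [X' → X .] }  — accept
  I3: { [L → . c L L], [L → . g ( g], [L → c . L L] }  — shift
  I4: { [D → .], [X → e . D e] }  — reduce
  I5: { [L → g . ( g] }  — shift
  I6: { [L → g ( . g] }  — shift
  I7: { [L → g ( g .] }  — reduce
  I8: { [X → e D . e] }  — shift
  I9: { [X → e D e .] }  — reduce
  I10: { [L → . c L L], [L → . g ( g], [L → c L . L] }  — shift
  I11: { [L → c L L .] }  — reduce

No state contains both a complete item and a shift item.

Answer: No shift-reduce conflicts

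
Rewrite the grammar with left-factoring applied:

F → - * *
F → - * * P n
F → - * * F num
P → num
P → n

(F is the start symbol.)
F → - * * F'
F' → ε
F' → P n
F' → F num
P → num
P → n

Left-factoring transforms A → αβ₁ | αβ₂ into A → αA' and A' → β₁ | β₂
(α is the longest common prefix among the alternatives). Repeat until
no nonterminal has two alternatives with a common prefix.

Round 1: F has alternatives sharing prefix '- * *'. Introduce F': F → - * * F'
  Add: F' → ε
  Add: F' → P n
  Add: F' → F num

No remaining common prefixes — done.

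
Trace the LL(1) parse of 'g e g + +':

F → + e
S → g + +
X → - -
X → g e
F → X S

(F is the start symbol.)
LL(1) parsing maintains a stack (initially the start symbol over $) and the input. At each step: if the stack top is a terminal, match it against the current input token; if it is a non-terminal N, replace it with the RHS of M[N, lookahead] (the unique production whose predict set contains the lookahead).

Stack is shown with the top on the left.

Stack    Input        Action
----------------------------
F $      g e g + + $  output F → X S
X S $    g e g + + $  output X → g e
g e S $  g e g + + $  match 'g'
e S $    e g + + $    match 'e'
S $      g + + $      output S → g + +
g + + $  g + + $      match 'g'
+ + $    + + $        match '+'
+ $      + $          match '+'
$        $            accept

The string is accepted.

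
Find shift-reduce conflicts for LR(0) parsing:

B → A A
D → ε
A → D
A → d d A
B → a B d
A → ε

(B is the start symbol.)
A shift-reduce conflict occurs when an LR(0) state has both:
  - a complete (reduce) item [A → α .] (dot at the end), and
  - a shift item [B → β . c γ] (dot before a terminal).

Augment with B' → B and build the canonical LR(0) collection (I0 = CLOSURE({[B' → . B]}), then GOTO on every symbol after a dot until no new states appear). It has 11 states:
  I0: { [A → . D], [A → . d d A], [A → .], [B → . A A], [B → . a B d], [B' → . B], [D → .] }  — shift, 2 reduces
  I1: { [A → . D], [A → . d d A], [A → .], [B → A . A], [D → .] }  — shift, 2 reduces
  I2: { [B' → B .] }  — accept
  I3: { [A → D .] }  — reduce
  I4: { [A → . D], [A → . d d A], [A → .], [B → . A A], [B → . a B d], [B → a . B d], [D → .] }  — shift, 2 reduces
  I5: { [A → d . d A] }  — shift
  I6: { [A → . D], [A → . d d A], [A → .], [A → d d . A], [D → .] }  — shift, 2 reduces
  I7: { [A → d d A .] }  — reduce
  I8: { [B → a B . d] }  — shift
  I9: { [B → a B d .] }  — reduce
  I10: { [B → A A .] }  — reduce

I0 contains reduce items [A → .], [D → .] and shift items [A → . d d A], [B → . a B d] — shift-reduce conflict.
I1 contains reduce items [A → .], [D → .] and shift item [A → . d d A] — shift-reduce conflict.
I4 contains reduce items [A → .], [D → .] and shift items [A → . d d A], [B → . a B d] — shift-reduce conflict.
I6 contains reduce items [A → .], [D → .] and shift item [A → . d d A] — shift-reduce conflict.

Answer: Yes — I0: [A → .] vs [A → . d d A]; I1: [A → .] vs [A → . d d A]; I4: [A → .] vs [A → . d d A]; I6: [A → .] vs [A → . d d A]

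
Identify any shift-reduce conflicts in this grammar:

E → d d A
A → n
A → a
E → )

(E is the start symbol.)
No shift-reduce conflicts

Augment with E' → E and build the canonical LR(0) collection (I0 = CLOSURE({[E' → . E]}), then GOTO on every symbol after a dot until no new states appear). It has 8 states:
  I0: { [E → . )], [E → . d d A], [E' → . E] }  — shift
  I1: { [E → ) .] }  — reduce
  I2: { [E' → E .] }  — accept
  I3: { [E → d . d A] }  — shift
  I4: { [A → . a], [A → . n], [E → d d . A] }  — shift
  I5: { [E → d d A .] }  — reduce
  I6: { [A → a .] }  — reduce
  I7: { [A → n .] }  — reduce

No state contains both a complete item and a shift item.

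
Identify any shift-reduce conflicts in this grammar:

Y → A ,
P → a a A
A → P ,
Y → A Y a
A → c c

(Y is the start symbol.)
No shift-reduce conflicts

A shift-reduce conflict occurs when an LR(0) state has both:
  - a complete (reduce) item [A → α .] (dot at the end), and
  - a shift item [B → β . c γ] (dot before a terminal).

Augment with Y' → Y and build the canonical LR(0) collection (I0 = CLOSURE({[Y' → . Y]}), then GOTO on every symbol after a dot until no new states appear). It has 13 states:
  I0: { [A → . P ,], [A → . c c], [P → . a a A], [Y → . A ,], [Y → . A Y a], [Y' → . Y] }  — shift
  I1: { [A → . P ,], [A → . c c], [P → . a a A], [Y → . A ,], [Y → . A Y a], [Y → A . ,], [Y → A . Y a] }  — shift
  I2: { [A → P . ,] }  — shift
  I3: { [Y' → Y .] }  — accept
  I4: { [P → a . a A] }  — shift
  I5: { [A → c . c] }  — shift
  I6: { [A → c c .] }  — reduce
  I7: { [A → . P ,], [A → . c c], [P → . a a A], [P → a a . A] }  — shift
  I8: { [P → a a A .] }  — reduce
  I9: { [A → P , .] }  — reduce
  I10: { [Y → A , .] }  — reduce
  I11: { [Y → A Y . a] }  — shift
  I12: { [Y → A Y a .] }  — reduce

No state contains both a complete item and a shift item.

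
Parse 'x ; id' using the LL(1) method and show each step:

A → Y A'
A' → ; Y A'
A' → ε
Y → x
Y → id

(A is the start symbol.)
LL(1) parsing maintains a stack (initially the start symbol over $) and the input. At each step: if the stack top is a terminal, match it against the current input token; if it is a non-terminal N, replace it with the RHS of M[N, lookahead] (the unique production whose predict set contains the lookahead).

Stack is shown with the top on the left.

Stack     Input     Action
--------------------------
A $       x ; id $  output A → Y A'
Y A' $    x ; id $  output Y → x
x A' $    x ; id $  match 'x'
A' $      ; id $    output A' → ; Y A'
; Y A' $  ; id $    match ';'
Y A' $    id $      output Y → id
id A' $   id $      match 'id'
A' $      $         output A' → ε
$         $         accept

The string is accepted.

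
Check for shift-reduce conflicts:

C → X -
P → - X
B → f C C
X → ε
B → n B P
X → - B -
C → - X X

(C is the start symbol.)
Augment with C' → C and build the canonical LR(0) collection (I0 = CLOSURE({[C' → . C]}), then GOTO on every symbol after a dot until no new states appear). It has 18 states:
  I0: { [C → . - X X], [C → . X -], [C' → . C], [X → . - B -], [X → .] }  — shift, reduce
  I1: { [B → . f C C], [B → . n B P], [C → - . X X], [X → - . B -], [X → . - B -], [X → .] }  — shift, reduce
  I2: { [C' → C .] }  — accept
  I3: { [C → X . -] }  — shift
  I4: { [C → X - .] }  — reduce
  I5: { [B → . f C C], [B → . n B P], [X → - . B -] }  — shift
  I6: { [X → - B . -] }  — shift
  I7: { [C → - X . X], [X → . - B -], [X → .] }  — shift, reduce
  I8: { [B → f . C C], [C → . - X X], [C → . X -], [X → . - B -], [X → .] }  — shift, reduce
  I9: { [B → . f C C], [B → . n B P], [B → n . B P] }  — shift
  I10: { [B → n B . P], [P → . - X] }  — shift
  I11: { [P → - . X], [X → . - B -], [X → .] }  — shift, reduce
  I12: { [B → n B P .] }  — reduce
  I13: { [P → - X .] }  — reduce
  I14: { [B → f C . C], [C → . - X X], [C → . X -], [X → . - B -], [X → .] }  — shift, reduce
  I15: { [B → f C C .] }  — reduce
  I16: { [C → - X X .] }  — reduce
  I17: { [X → - B - .] }  — reduce

I0 contains reduce item [X → .] and shift items [C → . - X X], [X → . - B -] — shift-reduce conflict.
I1 contains reduce item [X → .] and shift items [B → . f C C], [B → . n B P], [X → . - B -] — shift-reduce conflict.
I7 contains reduce item [X → .] and shift item [X → . - B -] — shift-reduce conflict.
I8 contains reduce item [X → .] and shift items [C → . - X X], [X → . - B -] — shift-reduce conflict.
I11 contains reduce item [X → .] and shift item [X → . - B -] — shift-reduce conflict.
I14 contains reduce item [X → .] and shift items [C → . - X X], [X → . - B -] — shift-reduce conflict.

Answer: Yes — I0: [X → .] vs [C → . - X X]; I1: [X → .] vs [B → . f C C]; I7: [X → .] vs [X → . - B -]; I8: [X → .] vs [C → . - X X]; I11: [X → .] vs [X → . - B -]; I14: [X → .] vs [C → . - X X]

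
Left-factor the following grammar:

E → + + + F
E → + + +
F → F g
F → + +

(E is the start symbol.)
Left-factoring transforms A → αβ₁ | αβ₂ into A → αA' and A' → β₁ | β₂
(α is the longest common prefix among the alternatives). Repeat until
no nonterminal has two alternatives with a common prefix.

Round 1: E has alternatives sharing prefix '+ + +'. Introduce E': E → + + + E'
  Add: E' → F
  Add: E' → ε

No remaining common prefixes — done.

Resulting grammar:
E → + + + E'
E' → F
E' → ε
F → F g
F → + +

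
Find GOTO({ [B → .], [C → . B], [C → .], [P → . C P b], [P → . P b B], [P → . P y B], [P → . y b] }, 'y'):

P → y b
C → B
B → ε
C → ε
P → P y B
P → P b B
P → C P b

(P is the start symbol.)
GOTO(I, 'y') = CLOSURE({ [A → αX.β] : [A → α.Xβ] ∈ I, X = 'y' })

Items with dot before 'y', with the dot advanced:
  [P → . y b] → [P → y . b]
Closure adds nothing (no advanced item has the dot before a non-terminal).

GOTO = { [P → y . b] }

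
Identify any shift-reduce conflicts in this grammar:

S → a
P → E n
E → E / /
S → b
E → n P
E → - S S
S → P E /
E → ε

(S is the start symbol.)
A shift-reduce conflict occurs when an LR(0) state has both:
  - a complete (reduce) item [A → α .] (dot at the end), and
  - a shift item [B → β . c γ] (dot before a terminal).

Augment with S' → S and build the canonical LR(0) collection (I0 = CLOSURE({[S' → . S]}), then GOTO on every symbol after a dot until no new states appear). It has 16 states:
  I0: { [E → . - S S], [E → . E / /], [E → . n P], [E → .], [P → . E n], [S → . P E /], [S → . a], [S → . b], [S' → . S] }  — shift, reduce
  I1: { [E → - . S S], [E → . - S S], [E → . E / /], [E → . n P], [E → .], [P → . E n], [S → . P E /], [S → . a], [S → . b] }  — shift, reduce
  I2: { [E → E . / /], [P → E . n] }  — shift
  I3: { [E → . - S S], [E → . E / /], [E → . n P], [E → .], [S → P . E /] }  — shift, reduce
  I4: { [S' → S .] }  — accept
  I5: { [S → a .] }  — reduce
  I6: { [S → b .] }  — reduce
  I7: { [E → . - S S], [E → . E / /], [E → . n P], [E → .], [E → n . P], [P → . E n] }  — shift, reduce
  I8: { [E → n P .] }  — reduce
  I9: { [E → E . / /], [S → P E . /] }  — shift
  I10: { [E → E / . /], [S → P E / .] }  — shift, reduce
  I11: { [E → E / / .] }  — reduce
  I12: { [E → E / . /] }  — shift
  I13: { [P → E n .] }  — reduce
  I14: { [E → - S . S], [E → . - S S], [E → . E / /], [E → . n P], [E → .], [P → . E n], [S → . P E /], [S → . a], [S → . b] }  — shift, reduce
  I15: { [E → - S S .] }  — reduce

I0 contains reduce item [E → .] and shift items [E → . - S S], [E → . n P], [S → . a], [S → . b] — shift-reduce conflict.
I1 contains reduce item [E → .] and shift items [E → . - S S], [E → . n P], [S → . a], [S → . b] — shift-reduce conflict.
I3 contains reduce item [E → .] and shift items [E → . - S S], [E → . n P] — shift-reduce conflict.
I7 contains reduce item [E → .] and shift items [E → . - S S], [E → . n P] — shift-reduce conflict.
I10 contains reduce item [S → P E / .] and shift item [E → E / . /] — shift-reduce conflict.
I14 contains reduce item [E → .] and shift items [E → . - S S], [E → . n P], [S → . a], [S → . b] — shift-reduce conflict.

Answer: Yes — I0: [E → .] vs [E → . - S S]; I1: [E → .] vs [E → . - S S]; I3: [E → .] vs [E → . - S S]; I7: [E → .] vs [E → . - S S]; I10: [S → P E / .] vs [E → E / . /]; I14: [E → .] vs [E → . - S S]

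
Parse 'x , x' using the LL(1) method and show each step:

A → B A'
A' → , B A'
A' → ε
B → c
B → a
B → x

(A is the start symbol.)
LL(1) parsing maintains a stack (initially the start symbol over $) and the input. At each step: if the stack top is a terminal, match it against the current input token; if it is a non-terminal N, replace it with the RHS of M[N, lookahead] (the unique production whose predict set contains the lookahead).

Stack is shown with the top on the left.

Stack     Input    Action
-------------------------
A $       x , x $  output A → B A'
B A' $    x , x $  output B → x
x A' $    x , x $  match 'x'
A' $      , x $    output A' → , B A'
, B A' $  , x $    match ','
B A' $    x $      output B → x
x A' $    x $      match 'x'
A' $      $        output A' → ε
$         $        accept

The string is accepted.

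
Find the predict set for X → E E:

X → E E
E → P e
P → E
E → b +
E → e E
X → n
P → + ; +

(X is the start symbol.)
{ '+', 'b', 'e' }

PREDICT(X → E E) = (FIRST(RHS) \ {ε}) ∪ (FOLLOW(X) if ε ∈ FIRST(RHS), i.e. RHS ⇒* ε)
FIRST(E) = { '+', 'b', 'e' }
FIRST(E E) = { '+', 'b', 'e' }
ε ∉ FIRST(E E), so FOLLOW(X) is not added.
PREDICT(X → E E) = { '+', 'b', 'e' }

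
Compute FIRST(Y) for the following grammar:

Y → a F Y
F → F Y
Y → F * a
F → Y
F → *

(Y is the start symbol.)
{ '*', 'a' }

To compute FIRST(Y), examine every production with Y on the left-hand side, reading each right-hand side left to right until a non-nullable symbol is reached.

FIRST sets of the other non-terminals involved (by the same procedure, iterated to a fixed point):
  FIRST(F) = { '*', 'a' }

From Y → a F Y:
  - a is a terminal: add 'a' and stop
From Y → F * a:
  - F is a non-terminal: add FIRST(F) \ {ε} = { '*', 'a' }
    F is not nullable, so stop

Collecting: FIRST(Y) = { '*', 'a' }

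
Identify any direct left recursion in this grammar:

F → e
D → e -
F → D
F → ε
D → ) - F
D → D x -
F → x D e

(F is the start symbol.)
Yes, D is left-recursive

Direct left recursion occurs when N → N α for some non-terminal N (the right-hand side begins with the left-hand side itself).

F → e: starts with e
D → e -: starts with e
F → D: starts with D
F → ε: starts with ε
D → ) - F: starts with ')'
D → D x -: LEFT RECURSIVE (starts with D)
F → x D e: starts with x

The grammar has direct left recursion on: D.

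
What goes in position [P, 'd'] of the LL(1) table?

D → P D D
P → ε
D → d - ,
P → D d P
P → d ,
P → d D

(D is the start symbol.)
To find M[P, 'd'], we find productions for P where 'd' is in the predict set (PREDICT(N → α) = (FIRST(α) \ {ε}) ∪ (FOLLOW(N) if α ⇒* ε)).

Relevant sets:
  FIRST(D) = { 'd' }
  FOLLOW(P) = { 'd' }

P → ε: PREDICT = { 'd' }
  'd' is in predict set, so this production goes in M[P, 'd']
P → D d P: PREDICT = { 'd' }
  'd' is in predict set, so this production goes in M[P, 'd']
P → d ,: PREDICT = { 'd' }
  'd' is in predict set, so this production goes in M[P, 'd']
P → d D: PREDICT = { 'd' }
  'd' is in predict set, so this production goes in M[P, 'd']

M[P, 'd'] = P → ε, P → D d P, P → d ,, P → d D  (a multiply-defined cell — the grammar is not LL(1))

Answer: P → ε, P → D d P, P → d ,, P → d D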